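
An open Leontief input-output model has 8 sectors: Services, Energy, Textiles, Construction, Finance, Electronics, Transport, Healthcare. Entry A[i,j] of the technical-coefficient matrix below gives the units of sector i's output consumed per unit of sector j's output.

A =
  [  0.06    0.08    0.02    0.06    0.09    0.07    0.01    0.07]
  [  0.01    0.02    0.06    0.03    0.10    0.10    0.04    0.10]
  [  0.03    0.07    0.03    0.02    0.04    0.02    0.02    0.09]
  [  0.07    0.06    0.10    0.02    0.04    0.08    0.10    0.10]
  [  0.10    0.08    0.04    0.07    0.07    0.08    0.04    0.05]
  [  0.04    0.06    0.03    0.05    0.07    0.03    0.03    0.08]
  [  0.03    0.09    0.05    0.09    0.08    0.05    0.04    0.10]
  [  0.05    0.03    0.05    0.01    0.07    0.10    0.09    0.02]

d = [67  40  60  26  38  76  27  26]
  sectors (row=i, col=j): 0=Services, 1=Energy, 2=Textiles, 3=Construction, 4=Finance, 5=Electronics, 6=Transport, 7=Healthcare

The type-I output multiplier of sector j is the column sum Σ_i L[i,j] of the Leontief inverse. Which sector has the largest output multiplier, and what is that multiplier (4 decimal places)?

Healthcare (2.0993)

Form M = I − A:
  [  0.94   -0.08   -0.02   -0.06   -0.09   -0.07   -0.01   -0.07]
  [ -0.01    0.98   -0.06   -0.03   -0.10   -0.10   -0.04   -0.10]
  [ -0.03   -0.07    0.97   -0.02   -0.04   -0.02   -0.02   -0.09]
  [ -0.07   -0.06   -0.10    0.98   -0.04   -0.08   -0.10   -0.10]
  [ -0.10   -0.08   -0.04   -0.07    0.93   -0.08   -0.04   -0.05]
  [ -0.04   -0.06   -0.03   -0.05   -0.07    0.97   -0.03   -0.08]
  [ -0.03   -0.09   -0.05   -0.09   -0.08   -0.05    0.96   -0.10]
  [ -0.05   -0.03   -0.05   -0.01   -0.07   -0.10   -0.09    0.98]
Leontief inverse L = M⁻¹:
  [  1.1046    0.1295    0.0604    0.0963    0.1517    0.1309    0.0509    0.1311]
  [  0.0538    1.0704    0.0977    0.0662    0.1578    0.1551    0.0803    0.1577]
  [  0.0580    0.1020    1.0575    0.0432    0.0827    0.0629    0.0490    0.1304]
  [  0.1176    0.1223    0.1456    1.0651    0.1134    0.1469    0.1461    0.1756]
  [  0.1495    0.1390    0.0857    0.1132    1.1409    0.1474    0.0846    0.1231]
  [  0.0772    0.1021    0.0649    0.0805    0.1217    1.0820    0.0660    0.1314]
  [  0.0793    0.1464    0.0990    0.1300    0.1490    0.1197    1.0902    0.1716]
  [  0.0880    0.0796    0.0833    0.0482    0.1255    0.1481    0.1219    1.0783]
Total output x = L · d:
  x_0 = 1.1046·67 + 0.1295·40 + 0.0604·60 + 0.0963·26 + 0.1517·38 + 0.1309·76 + 0.0509·27 + 0.1311·26 = 105.8115
  x_1 = 0.0538·67 + 1.0704·40 + 0.0977·60 + 0.0662·26 + 0.1578·38 + 0.1551·76 + 0.0803·27 + 0.1577·26 = 78.0596
  x_2 = 0.0580·67 + 0.1020·40 + 1.0575·60 + 0.0432·26 + 0.0827·38 + 0.0629·76 + 0.0490·27 + 0.1304·26 = 85.1762
  x_3 = 0.1176·67 + 0.1223·40 + 0.1456·60 + 1.0651·26 + 0.1134·38 + 0.1469·76 + 0.1461·27 + 0.1756·26 = 73.1864
  x_4 = 0.1495·67 + 0.1390·40 + 0.0857·60 + 0.1132·26 + 1.1409·38 + 0.1474·76 + 0.0846·27 + 0.1231·26 = 83.6988
  x_5 = 0.0772·67 + 0.1021·40 + 0.0649·60 + 0.0805·26 + 0.1217·38 + 1.0820·76 + 0.0660·27 + 0.1314·26 = 107.2977
  x_6 = 0.0793·67 + 0.1464·40 + 0.0990·60 + 0.1300·26 + 0.1490·38 + 0.1197·76 + 1.0902·27 + 0.1716·26 = 69.1405
  x_7 = 0.0880·67 + 0.0796·40 + 0.0833·60 + 0.0482·26 + 0.1255·38 + 0.1481·76 + 0.1219·27 + 1.0783·26 = 62.6881
Output multipliers (column sums of L):
  Services: 1.7280
  Energy: 1.8912
  Textiles: 1.6941
  Construction: 1.6428
  Finance: 2.0427
  Electronics: 1.9930
  Transport: 1.6891
  Healthcare: 2.0993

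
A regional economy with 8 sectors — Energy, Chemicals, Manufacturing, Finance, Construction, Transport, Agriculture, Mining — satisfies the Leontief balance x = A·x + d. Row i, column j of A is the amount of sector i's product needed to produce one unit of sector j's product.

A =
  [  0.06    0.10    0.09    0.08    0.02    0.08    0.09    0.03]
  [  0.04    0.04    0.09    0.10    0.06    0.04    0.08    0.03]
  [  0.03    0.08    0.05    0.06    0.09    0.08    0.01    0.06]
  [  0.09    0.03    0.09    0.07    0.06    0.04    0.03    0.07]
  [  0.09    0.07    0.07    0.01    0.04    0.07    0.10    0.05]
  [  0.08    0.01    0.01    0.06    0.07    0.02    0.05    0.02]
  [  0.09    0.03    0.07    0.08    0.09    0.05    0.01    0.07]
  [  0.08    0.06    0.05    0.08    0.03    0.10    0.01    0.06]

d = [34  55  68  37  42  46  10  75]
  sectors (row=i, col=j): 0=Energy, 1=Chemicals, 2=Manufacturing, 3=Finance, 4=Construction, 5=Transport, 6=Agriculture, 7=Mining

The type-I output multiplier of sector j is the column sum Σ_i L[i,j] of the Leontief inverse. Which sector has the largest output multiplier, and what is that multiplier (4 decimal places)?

Form M = I − A:
  [  0.94   -0.10   -0.09   -0.08   -0.02   -0.08   -0.09   -0.03]
  [ -0.04    0.96   -0.09   -0.10   -0.06   -0.04   -0.08   -0.03]
  [ -0.03   -0.08    0.95   -0.06   -0.09   -0.08   -0.01   -0.06]
  [ -0.09   -0.03   -0.09    0.93   -0.06   -0.04   -0.03   -0.07]
  [ -0.09   -0.07   -0.07   -0.01    0.96   -0.07   -0.10   -0.05]
  [ -0.08   -0.01   -0.01   -0.06   -0.07    0.98   -0.05   -0.02]
  [ -0.09   -0.03   -0.07   -0.08   -0.09   -0.05    0.99   -0.07]
  [ -0.08   -0.06   -0.05   -0.08   -0.03   -0.10   -0.01    0.94]
Leontief inverse L = M⁻¹:
  [  1.1296    0.1523    0.1578    0.1523    0.0828    0.1386    0.1374    0.0799]
  [  0.1035    1.0879    0.1504    0.1598    0.1148    0.0938    0.1208    0.0766]
  [  0.0896    0.1244    1.1047    0.1155    0.1381    0.1301    0.0544    0.1001]
  [  0.1522    0.0822    0.1499    1.1305    0.1106    0.0975    0.0735    0.1147]
  [  0.1541    0.1209    0.1309    0.0753    1.0952    0.1266    0.1454    0.0945]
  [  0.1253    0.0449    0.0531    0.0998    0.1031    1.0576    0.0829    0.0504]
  [  0.1547    0.0830    0.1312    0.1400    0.1400    0.1081    1.0572    0.1149]
  [  0.1404    0.1055    0.1058    0.1400    0.0786    0.1507    0.0533    1.1002]
Total output x = L · d:
  x_0 = 1.1296·34 + 0.1523·55 + 0.1578·68 + 0.1523·37 + 0.0828·42 + 0.1386·46 + 0.1374·10 + 0.0799·75 = 80.3693
  x_1 = 0.1035·34 + 1.0879·55 + 0.1504·68 + 0.1598·37 + 0.1148·42 + 0.0938·46 + 0.1208·10 + 0.0766·75 = 95.5841
  x_2 = 0.0896·34 + 0.1244·55 + 1.1047·68 + 0.1155·37 + 0.1381·42 + 0.1301·46 + 0.0544·10 + 0.1001·75 = 109.1235
  x_3 = 0.1522·34 + 0.0822·55 + 0.1499·68 + 1.1305·37 + 0.1106·42 + 0.0975·46 + 0.0735·10 + 0.1147·75 = 80.1918
  x_4 = 0.1541·34 + 0.1209·55 + 0.1309·68 + 0.0753·37 + 1.0952·42 + 0.1266·46 + 0.1454·10 + 0.0945·75 = 83.9439
  x_5 = 0.1253·34 + 0.0449·55 + 0.0531·68 + 0.0998·37 + 0.1031·42 + 1.0576·46 + 0.0829·10 + 0.0504·75 = 71.6195
  x_6 = 0.1547·34 + 0.0830·55 + 0.1312·68 + 0.1400·37 + 0.1400·42 + 0.1081·46 + 1.0572·10 + 0.1149·75 = 53.9664
  x_7 = 0.1404·34 + 0.1055·55 + 0.1058·68 + 0.1400·37 + 0.0786·42 + 0.1507·46 + 0.0533·10 + 1.1002·75 = 116.2298
Output multipliers (column sums of L):
  Energy: 2.0494
  Chemicals: 1.8012
  Manufacturing: 1.9837
  Finance: 2.0133
  Construction: 1.8633
  Transport: 1.9031
  Agriculture: 1.7248
  Mining: 1.7313

Energy (2.0494)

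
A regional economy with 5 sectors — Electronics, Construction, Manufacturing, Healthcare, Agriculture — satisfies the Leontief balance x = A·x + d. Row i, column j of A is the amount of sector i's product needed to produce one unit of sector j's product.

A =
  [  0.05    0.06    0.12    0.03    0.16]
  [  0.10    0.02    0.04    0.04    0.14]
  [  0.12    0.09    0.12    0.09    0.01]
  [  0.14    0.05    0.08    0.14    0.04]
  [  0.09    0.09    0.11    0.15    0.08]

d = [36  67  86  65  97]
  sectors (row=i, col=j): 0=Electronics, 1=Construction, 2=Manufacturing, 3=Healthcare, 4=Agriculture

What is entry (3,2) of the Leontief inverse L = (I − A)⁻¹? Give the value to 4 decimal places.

L[3,2] = 0.1579

Form M = I − A:
  [  0.95   -0.06   -0.12   -0.03   -0.16]
  [ -0.10    0.98   -0.04   -0.04   -0.14]
  [ -0.12   -0.09    0.88   -0.09   -0.01]
  [ -0.14   -0.05   -0.08    0.86   -0.04]
  [ -0.09   -0.09   -0.11   -0.15    0.92]
Leontief inverse L = M⁻¹:
  [  1.1251    0.1122    0.1953    0.1032    0.2194]
  [  0.1580    1.0625    0.1032    0.0997    0.1946]
  [  0.1941    0.1358    1.1919    0.1507    0.0739]
  [  0.2190    0.0995    0.1579    1.2103    0.1076]
  [  0.1844    0.1474    0.1975    0.2352    1.1538]
Total output x = L · d:
  x_0 = 1.1251·36 + 0.1122·67 + 0.1953·86 + 0.1032·65 + 0.2194·97 = 92.8045
  x_1 = 0.1580·36 + 1.0625·67 + 0.1032·86 + 0.0997·65 + 0.1946·97 = 111.1134
  x_2 = 0.1941·36 + 0.1358·67 + 1.1919·86 + 0.1507·65 + 0.0739·97 = 135.5624
  x_3 = 0.2190·36 + 0.0995·67 + 0.1579·86 + 1.2103·65 + 0.1076·97 = 117.2344
  x_4 = 0.1844·36 + 0.1474·67 + 0.1975·86 + 0.2352·65 + 1.1538·97 = 160.7061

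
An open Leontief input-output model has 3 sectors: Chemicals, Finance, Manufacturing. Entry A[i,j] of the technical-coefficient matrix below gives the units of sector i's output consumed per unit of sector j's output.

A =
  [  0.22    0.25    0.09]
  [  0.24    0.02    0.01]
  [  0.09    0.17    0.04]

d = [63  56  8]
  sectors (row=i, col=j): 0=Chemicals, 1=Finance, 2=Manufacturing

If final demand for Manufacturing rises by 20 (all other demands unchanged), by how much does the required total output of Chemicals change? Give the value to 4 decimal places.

2.7358

Form M = I − A:
  [  0.78   -0.25   -0.09]
  [ -0.24    0.98   -0.01]
  [ -0.09   -0.17    0.96]
Leontief inverse L = M⁻¹:
  [  1.4163    0.3850    0.1368]
  [  0.3488    1.1171    0.0443]
  [  0.1946    0.2339    1.0623]
Total output x = L · d:
  x_0 = 1.4163·63 + 0.3850·56 + 0.1368·8 = 111.8833
  x_1 = 0.3488·63 + 1.1171·56 + 0.0443·8 = 84.8883
  x_2 = 0.1946·63 + 0.2339·56 + 1.0623·8 = 33.8547
Δx_0 = L[0,2] · Δd_2 = 0.1368 · 20 = 2.7358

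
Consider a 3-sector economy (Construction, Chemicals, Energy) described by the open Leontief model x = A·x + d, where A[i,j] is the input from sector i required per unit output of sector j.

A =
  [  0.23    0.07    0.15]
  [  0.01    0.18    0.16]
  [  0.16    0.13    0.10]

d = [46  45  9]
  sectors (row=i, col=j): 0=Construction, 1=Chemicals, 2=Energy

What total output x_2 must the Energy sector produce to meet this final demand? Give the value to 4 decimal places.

31.6632

Form M = I − A:
  [  0.77   -0.07   -0.15]
  [ -0.01    0.82   -0.16]
  [ -0.16   -0.13    0.90]
Leontief inverse L = M⁻¹:
  [  1.3533    0.1557    0.2532]
  [  0.0653    1.2624    0.2353]
  [  0.2500    0.2100    1.1901]
Total output x = L · d:
  x_0 = 1.3533·46 + 0.1557·45 + 0.2532·9 = 71.5383
  x_1 = 0.0653·46 + 1.2624·45 + 0.2353·9 = 61.9286
  x_2 = 0.2500·46 + 0.2100·45 + 1.1901·9 = 31.6632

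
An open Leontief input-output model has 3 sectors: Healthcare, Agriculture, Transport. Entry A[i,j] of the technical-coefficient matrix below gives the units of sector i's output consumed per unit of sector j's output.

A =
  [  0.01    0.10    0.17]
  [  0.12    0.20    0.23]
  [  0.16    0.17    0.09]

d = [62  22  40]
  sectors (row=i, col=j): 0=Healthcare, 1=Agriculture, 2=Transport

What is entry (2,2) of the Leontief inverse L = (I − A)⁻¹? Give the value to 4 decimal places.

Form M = I − A:
  [  0.99   -0.10   -0.17]
  [ -0.12    0.80   -0.23]
  [ -0.16   -0.17    0.91]
Leontief inverse L = M⁻¹:
  [  1.0727    0.1867    0.2476]
  [  0.2273    1.3605    0.3863]
  [  0.2311    0.2870    1.2146]
Total output x = L · d:
  x_0 = 1.0727·62 + 0.1867·22 + 0.2476·40 = 80.5216
  x_1 = 0.2273·62 + 1.3605·22 + 0.3863·40 = 59.4806
  x_2 = 0.2311·62 + 0.2870·22 + 1.2146·40 = 69.2254

L[2,2] = 1.2146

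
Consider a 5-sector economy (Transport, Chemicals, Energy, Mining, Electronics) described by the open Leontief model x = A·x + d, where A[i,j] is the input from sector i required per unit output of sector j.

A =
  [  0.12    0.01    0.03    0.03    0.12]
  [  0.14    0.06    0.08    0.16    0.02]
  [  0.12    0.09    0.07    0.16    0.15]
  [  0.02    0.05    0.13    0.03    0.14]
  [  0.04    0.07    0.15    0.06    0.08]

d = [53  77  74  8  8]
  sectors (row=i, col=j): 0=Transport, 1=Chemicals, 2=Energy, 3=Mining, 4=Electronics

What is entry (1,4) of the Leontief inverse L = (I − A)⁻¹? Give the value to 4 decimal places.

Form M = I − A:
  [  0.88   -0.01   -0.03   -0.03   -0.12]
  [ -0.14    0.94   -0.08   -0.16   -0.02]
  [ -0.12   -0.09    0.93   -0.16   -0.15]
  [ -0.02   -0.05   -0.13    0.97   -0.14]
  [ -0.04   -0.07   -0.15   -0.06    0.92]
Leontief inverse L = M⁻¹:
  [  1.1622    0.0364    0.0780    0.0656    0.1751]
  [  0.2053    1.1000    0.1494    0.2191    0.1084]
  [  0.1997    0.1458    1.1690    0.2389    0.2562]
  [  0.0763    0.0936    0.1975    1.0943    0.2107]
  [  0.1037    0.1152    0.2182    0.1298    1.1583]
Total output x = L · d:
  x_0 = 1.1622·53 + 0.0364·77 + 0.0780·74 + 0.0656·8 + 0.1751·8 = 72.1000
  x_1 = 0.2053·53 + 1.1000·77 + 0.1494·74 + 0.2191·8 + 0.1084·8 = 109.2564
  x_2 = 0.1997·53 + 0.1458·77 + 1.1690·74 + 0.2389·8 + 0.2562·8 = 112.2756
  x_3 = 0.0763·53 + 0.0936·77 + 0.1975·74 + 1.0943·8 + 0.2107·8 = 36.3041
  x_4 = 0.1037·53 + 0.1152·77 + 0.2182·74 + 0.1298·8 + 1.1583·8 = 40.8169

L[1,4] = 0.1084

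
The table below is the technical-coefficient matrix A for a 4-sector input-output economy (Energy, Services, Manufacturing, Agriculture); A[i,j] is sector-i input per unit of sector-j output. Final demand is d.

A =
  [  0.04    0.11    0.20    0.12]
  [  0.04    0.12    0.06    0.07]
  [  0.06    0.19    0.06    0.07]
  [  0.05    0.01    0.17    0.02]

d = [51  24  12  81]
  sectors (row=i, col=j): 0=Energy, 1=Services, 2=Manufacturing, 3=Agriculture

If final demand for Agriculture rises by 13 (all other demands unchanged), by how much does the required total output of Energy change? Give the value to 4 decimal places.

Form M = I − A:
  [  0.96   -0.11   -0.20   -0.12]
  [ -0.04    0.88   -0.06   -0.07]
  [ -0.06   -0.19    0.94   -0.07]
  [ -0.05   -0.01   -0.17    0.98]
Leontief inverse L = M⁻¹:
  [  1.0753    0.1948    0.2711    0.1649]
  [  0.0603    1.1677    0.1052    0.0983]
  [  0.0861    0.2534    1.1179    0.1085]
  [  0.0704    0.0658    0.2088    1.0486]
Total output x = L · d:
  x_0 = 1.0753·51 + 0.1948·24 + 0.2711·12 + 0.1649·81 = 76.1300
  x_1 = 0.0603·51 + 1.1677·24 + 0.1052·12 + 0.0983·81 = 40.3282
  x_2 = 0.0861·51 + 0.2534·24 + 1.1179·12 + 0.1085·81 = 32.6737
  x_3 = 0.0704·51 + 0.0658·24 + 0.2088·12 + 1.0486·81 = 92.6167
Δx_0 = L[0,3] · Δd_3 = 0.1649 · 13 = 2.1443

2.1443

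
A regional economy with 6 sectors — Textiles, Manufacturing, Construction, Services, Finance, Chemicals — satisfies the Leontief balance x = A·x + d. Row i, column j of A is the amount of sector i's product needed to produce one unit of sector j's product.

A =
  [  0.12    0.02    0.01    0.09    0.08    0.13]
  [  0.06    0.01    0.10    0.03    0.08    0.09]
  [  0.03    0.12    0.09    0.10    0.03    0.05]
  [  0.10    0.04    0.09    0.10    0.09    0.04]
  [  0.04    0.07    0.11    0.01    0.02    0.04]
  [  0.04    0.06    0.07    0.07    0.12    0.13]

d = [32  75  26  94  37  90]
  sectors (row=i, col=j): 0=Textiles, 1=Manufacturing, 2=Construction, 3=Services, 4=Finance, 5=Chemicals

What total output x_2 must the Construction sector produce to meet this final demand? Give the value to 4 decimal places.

70.6856

Form M = I − A:
  [  0.88   -0.02   -0.01   -0.09   -0.08   -0.13]
  [ -0.06    0.99   -0.10   -0.03   -0.08   -0.09]
  [ -0.03   -0.12    0.91   -0.10   -0.03   -0.05]
  [ -0.10   -0.04   -0.09    0.90   -0.09   -0.04]
  [ -0.04   -0.07   -0.11   -0.01    0.98   -0.04]
  [ -0.04   -0.06   -0.07   -0.07   -0.12    0.87]
Leontief inverse L = M⁻¹:
  [  1.1744    0.0595    0.0659    0.1437    0.1402    0.1985]
  [  0.0970    1.0503    0.1494    0.0736    0.1222    0.1407]
  [  0.0755    0.1590    1.1498    0.1496    0.0809    0.1044]
  [  0.1531    0.0841    0.1501    1.1552    0.1423    0.0999]
  [  0.0685    0.1006    0.1496    0.0447    1.0527    0.0797]
  [  0.0885    0.1086    0.1386    0.1228    0.1780    1.1957]
Total output x = L · d:
  x_0 = 1.1744·32 + 0.0595·75 + 0.0659·26 + 0.1437·94 + 0.1402·37 + 0.1985·90 = 80.3163
  x_1 = 0.0970·32 + 1.0503·75 + 0.1494·26 + 0.0736·94 + 0.1222·37 + 0.1407·90 = 109.8702
  x_2 = 0.0755·32 + 0.1590·75 + 1.1498·26 + 0.1496·94 + 0.0809·37 + 0.1044·90 = 70.6856
  x_3 = 0.1531·32 + 0.0841·75 + 0.1501·26 + 1.1552·94 + 0.1423·37 + 0.0999·90 = 137.9519
  x_4 = 0.0685·32 + 0.1006·75 + 0.1496·26 + 0.0447·94 + 1.0527·37 + 0.0797·90 = 63.9506
  x_5 = 0.0885·32 + 0.1086·75 + 0.1386·26 + 0.1228·94 + 0.1780·37 + 1.1957·90 = 140.3259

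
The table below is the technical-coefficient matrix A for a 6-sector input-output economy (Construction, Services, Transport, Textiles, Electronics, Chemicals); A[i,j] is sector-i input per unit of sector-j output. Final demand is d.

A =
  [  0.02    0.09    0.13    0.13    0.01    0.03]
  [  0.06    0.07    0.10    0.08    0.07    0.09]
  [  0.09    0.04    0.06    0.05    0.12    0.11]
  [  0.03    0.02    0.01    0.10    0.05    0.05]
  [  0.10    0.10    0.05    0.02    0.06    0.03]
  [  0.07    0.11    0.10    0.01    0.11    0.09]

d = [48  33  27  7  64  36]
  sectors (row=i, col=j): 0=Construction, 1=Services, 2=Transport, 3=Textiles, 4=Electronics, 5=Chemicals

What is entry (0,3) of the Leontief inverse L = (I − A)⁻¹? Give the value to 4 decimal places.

Form M = I − A:
  [  0.98   -0.09   -0.13   -0.13   -0.01   -0.03]
  [ -0.06    0.93   -0.10   -0.08   -0.07   -0.09]
  [ -0.09   -0.04    0.94   -0.05   -0.12   -0.11]
  [ -0.03   -0.02   -0.01    0.90   -0.05   -0.05]
  [ -0.10   -0.10   -0.05   -0.02    0.94   -0.03]
  [ -0.07   -0.11   -0.10   -0.01   -0.11    0.91]
Leontief inverse L = M⁻¹:
  [  1.0619    0.1303    0.1745    0.1769    0.0621    0.0808]
  [  0.1112    1.1268    0.1590    0.1295    0.1293    0.1457]
  [  0.1418    0.1022    1.1219    0.0976    0.1764    0.1616]
  [  0.0542    0.0484    0.0368    1.1279    0.0777    0.0756]
  [  0.1376    0.1458    0.1013    0.0637    1.1008    0.0710]
  [  0.1279    0.1756    0.1686    0.0601    0.1737    1.1499]
Total output x = L · d:
  x_0 = 1.0619·48 + 0.1303·33 + 0.1745·27 + 0.1769·7 + 0.0621·64 + 0.0808·36 = 68.1083
  x_1 = 0.1112·48 + 1.1268·33 + 0.1590·27 + 0.1295·7 + 0.1293·64 + 0.1457·36 = 61.2424
  x_2 = 0.1418·48 + 0.1022·33 + 1.1219·27 + 0.0976·7 + 0.1764·64 + 0.1616·36 = 58.2630
  x_3 = 0.0542·48 + 0.0484·33 + 0.0368·27 + 1.1279·7 + 0.0777·64 + 0.0756·36 = 20.7800
  x_4 = 0.1376·48 + 0.1458·33 + 0.1013·27 + 0.0637·7 + 1.1008·64 + 0.0710·36 = 87.6027
  x_5 = 0.1279·48 + 0.1756·33 + 0.1686·27 + 0.0601·7 + 0.1737·64 + 1.1499·36 = 69.4227

L[0,3] = 0.1769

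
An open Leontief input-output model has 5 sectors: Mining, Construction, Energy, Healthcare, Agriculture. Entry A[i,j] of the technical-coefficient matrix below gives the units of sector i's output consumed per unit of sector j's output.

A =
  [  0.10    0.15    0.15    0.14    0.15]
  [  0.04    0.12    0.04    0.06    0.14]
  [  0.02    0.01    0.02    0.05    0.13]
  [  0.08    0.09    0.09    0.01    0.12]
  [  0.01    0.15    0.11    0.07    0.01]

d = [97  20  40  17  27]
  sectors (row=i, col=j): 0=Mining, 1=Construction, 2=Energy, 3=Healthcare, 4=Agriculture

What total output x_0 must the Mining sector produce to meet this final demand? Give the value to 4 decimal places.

Form M = I − A:
  [  0.90   -0.15   -0.15   -0.14   -0.15]
  [ -0.04    0.88   -0.04   -0.06   -0.14]
  [ -0.02   -0.01    0.98   -0.05   -0.13]
  [ -0.08   -0.09   -0.09    0.99   -0.12]
  [ -0.01   -0.15   -0.11   -0.07    0.99]
Leontief inverse L = M⁻¹:
  [  1.1498    0.2658    0.2362    0.2096    0.2682]
  [  0.0663    1.1936    0.0909    0.1007    0.2030]
  [  0.0339    0.0523    1.0523    0.0724    0.1595]
  [  0.1060    0.1591    0.1403    1.0549    0.1849]
  [  0.0329    0.2006    0.1430    0.1000    1.0744]
Total output x = L · d:
  x_0 = 1.1498·97 + 0.2658·20 + 0.2362·40 + 0.2096·17 + 0.2682·27 = 137.0987
  x_1 = 0.0663·97 + 1.1936·20 + 0.0909·40 + 0.1007·17 + 0.2030·27 = 41.1264
  x_2 = 0.0339·97 + 0.0523·20 + 1.0523·40 + 0.0724·17 + 0.1595·27 = 51.9649
  x_3 = 0.1060·97 + 0.1591·20 + 0.1403·40 + 1.0549·17 + 0.1849·27 = 42.0020
  x_4 = 0.0329·97 + 0.2006·20 + 0.1430·40 + 0.1000·17 + 1.0744·27 = 43.6325

137.0987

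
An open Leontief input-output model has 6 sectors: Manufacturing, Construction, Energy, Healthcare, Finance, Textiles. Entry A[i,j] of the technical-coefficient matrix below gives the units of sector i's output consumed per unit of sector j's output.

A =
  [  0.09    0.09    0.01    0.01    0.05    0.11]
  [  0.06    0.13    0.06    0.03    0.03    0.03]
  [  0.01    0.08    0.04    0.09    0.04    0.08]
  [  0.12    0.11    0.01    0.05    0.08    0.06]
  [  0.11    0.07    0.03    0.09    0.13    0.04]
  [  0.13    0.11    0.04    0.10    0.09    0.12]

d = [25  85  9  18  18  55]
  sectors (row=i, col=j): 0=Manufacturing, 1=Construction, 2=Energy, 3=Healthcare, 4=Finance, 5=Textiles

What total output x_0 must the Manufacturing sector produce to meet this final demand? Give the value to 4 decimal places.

Form M = I − A:
  [  0.91   -0.09   -0.01   -0.01   -0.05   -0.11]
  [ -0.06    0.87   -0.06   -0.03   -0.03   -0.03]
  [ -0.01   -0.08    0.96   -0.09   -0.04   -0.08]
  [ -0.12   -0.11   -0.01    0.95   -0.08   -0.06]
  [ -0.11   -0.07   -0.03   -0.09    0.87   -0.04]
  [ -0.13   -0.11   -0.04   -0.10   -0.09    0.88]
Leontief inverse L = M⁻¹:
  [  1.1496    0.1553    0.0317    0.0456    0.0935    0.1592]
  [  0.1044    1.1888    0.0808    0.0594    0.0632    0.0679]
  [  0.0649    0.1421    1.0602    0.1261    0.0816    0.1216]
  [  0.1879    0.1849    0.0336    1.0879    0.1304    0.1130]
  [  0.1858    0.1492    0.0539    0.1347    1.1901    0.0965]
  [  0.2262    0.2143    0.0723    0.1573    0.1620    1.1966]
Total output x = L · d:
  x_0 = 1.1496·25 + 0.1553·85 + 0.0317·9 + 0.0456·18 + 0.0935·18 + 0.1592·55 = 53.4851
  x_1 = 0.1044·25 + 1.1888·85 + 0.0808·9 + 0.0594·18 + 0.0632·18 + 0.0679·55 = 110.3289
  x_2 = 0.0649·25 + 0.1421·85 + 1.0602·9 + 0.1261·18 + 0.0816·18 + 0.1216·55 = 33.6696
  x_3 = 0.1879·25 + 0.1849·85 + 0.0336·9 + 1.0879·18 + 0.1304·18 + 0.1130·55 = 48.8554
  x_4 = 0.1858·25 + 0.1492·85 + 0.0539·9 + 0.1347·18 + 1.1901·18 + 0.0965·55 = 46.9616
  x_5 = 0.2262·25 + 0.2143·85 + 0.0723·9 + 0.1573·18 + 0.1620·18 + 1.1966·55 = 96.0774

53.4851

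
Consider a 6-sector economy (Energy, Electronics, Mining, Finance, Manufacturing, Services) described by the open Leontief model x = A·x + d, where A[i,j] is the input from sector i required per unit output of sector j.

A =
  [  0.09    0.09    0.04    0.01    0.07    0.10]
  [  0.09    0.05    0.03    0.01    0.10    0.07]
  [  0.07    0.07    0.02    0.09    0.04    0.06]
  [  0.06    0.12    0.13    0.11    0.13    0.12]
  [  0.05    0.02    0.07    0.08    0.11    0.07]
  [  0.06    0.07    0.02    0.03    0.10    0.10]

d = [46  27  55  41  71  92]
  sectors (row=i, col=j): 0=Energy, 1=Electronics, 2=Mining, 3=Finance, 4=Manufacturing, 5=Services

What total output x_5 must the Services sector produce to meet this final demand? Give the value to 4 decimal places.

130.7881

Form M = I − A:
  [  0.91   -0.09   -0.04   -0.01   -0.07   -0.10]
  [ -0.09    0.95   -0.03   -0.01   -0.10   -0.07]
  [ -0.07   -0.07    0.98   -0.09   -0.04   -0.06]
  [ -0.06   -0.12   -0.13    0.89   -0.13   -0.12]
  [ -0.05   -0.02   -0.07   -0.08    0.89   -0.07]
  [ -0.06   -0.07   -0.02   -0.03   -0.10    0.90]
Leontief inverse L = M⁻¹:
  [  1.1372    0.1318    0.0680    0.0381    0.1304    0.1564]
  [  0.1306    1.0860    0.0569    0.0373    0.1537    0.1197]
  [  0.1136    0.1145    1.0543    0.1221    0.1000    0.1159]
  [  0.1389    0.1966    0.1890    1.1752    0.2377    0.2185]
  [  0.0964    0.0671    0.1090    0.1230    1.1763    0.1311]
  [  0.1038    0.1098    0.0508    0.0610    0.1615    1.1553]
Total output x = L · d:
  x_0 = 1.1372·46 + 0.1318·27 + 0.0680·55 + 0.0381·41 + 0.1304·71 + 0.1564·92 = 84.8212
  x_1 = 0.1306·46 + 1.0860·27 + 0.0569·55 + 0.0373·41 + 0.1537·71 + 0.1197·92 = 61.9162
  x_2 = 0.1136·46 + 0.1145·27 + 1.0543·55 + 0.1221·41 + 0.1000·71 + 0.1159·92 = 89.0687
  x_3 = 0.1389·46 + 0.1966·27 + 0.1890·55 + 1.1752·41 + 0.2377·71 + 0.2185·92 = 107.2643
  x_4 = 0.0964·46 + 0.0671·27 + 0.1090·55 + 0.1230·41 + 1.1763·71 + 0.1311·92 = 112.8657
  x_5 = 0.1038·46 + 0.1098·27 + 0.0508·55 + 0.0610·41 + 0.1615·71 + 1.1553·92 = 130.7881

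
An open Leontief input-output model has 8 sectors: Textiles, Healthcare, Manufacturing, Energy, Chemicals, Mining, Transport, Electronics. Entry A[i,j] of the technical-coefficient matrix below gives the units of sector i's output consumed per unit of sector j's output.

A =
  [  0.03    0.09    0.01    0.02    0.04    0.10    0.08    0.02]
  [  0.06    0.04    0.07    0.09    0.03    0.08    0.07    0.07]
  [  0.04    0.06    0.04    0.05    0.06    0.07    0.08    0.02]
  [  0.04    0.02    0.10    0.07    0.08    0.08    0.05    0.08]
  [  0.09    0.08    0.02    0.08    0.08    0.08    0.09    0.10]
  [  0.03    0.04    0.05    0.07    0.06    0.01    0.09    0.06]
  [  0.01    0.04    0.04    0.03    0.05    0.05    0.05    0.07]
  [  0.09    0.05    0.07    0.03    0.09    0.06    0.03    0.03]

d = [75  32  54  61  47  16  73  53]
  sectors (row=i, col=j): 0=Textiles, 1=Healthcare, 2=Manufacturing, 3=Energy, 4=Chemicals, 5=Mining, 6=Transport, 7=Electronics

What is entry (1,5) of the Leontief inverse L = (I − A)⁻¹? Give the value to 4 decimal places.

L[1,5] = 0.1390

Form M = I − A:
  [  0.97   -0.09   -0.01   -0.02   -0.04   -0.10   -0.08   -0.02]
  [ -0.06    0.96   -0.07   -0.09   -0.03   -0.08   -0.07   -0.07]
  [ -0.04   -0.06    0.96   -0.05   -0.06   -0.07   -0.08   -0.02]
  [ -0.04   -0.02   -0.10    0.93   -0.08   -0.08   -0.05   -0.08]
  [ -0.09   -0.08   -0.02   -0.08    0.92   -0.08   -0.09   -0.10]
  [ -0.03   -0.04   -0.05   -0.07   -0.06    0.99   -0.09   -0.06]
  [ -0.01   -0.04   -0.04   -0.03   -0.05   -0.05    0.95   -0.07]
  [ -0.09   -0.05   -0.07   -0.03   -0.09   -0.06   -0.03    0.97]
Leontief inverse L = M⁻¹:
  [  1.0622    0.1251    0.0457    0.0613    0.0811    0.1425    0.1289    0.0634]
  [  0.1030    1.0866    0.1183    0.1399    0.0879    0.1390    0.1314    0.1217]
  [  0.0756    0.0993    1.0783    0.0937    0.1065    0.1188    0.1329    0.0666]
  [  0.0879    0.0704    0.1479    1.1228    0.1420    0.1412    0.1152    0.1342]
  [  0.1464    0.1394    0.0776    0.1421    1.1506    0.1545    0.1655    0.1665]
  [  0.0670    0.0786    0.0889    0.1108    0.1079    1.0605    0.1387    0.1048]
  [  0.0424    0.0721    0.0722    0.0649    0.0901    0.0893    1.0914    0.1065]
  [  0.1311    0.0970    0.1076    0.0764    0.1403    0.1160    0.0896    1.0773]
Total output x = L · d:
  x_0 = 1.0622·75 + 0.1251·32 + 0.0457·54 + 0.0613·61 + 0.0811·47 + 0.1425·16 + 0.1289·73 + 0.0634·53 = 108.7371
  x_1 = 0.1030·75 + 1.0866·32 + 0.1183·54 + 0.1399·61 + 0.0879·47 + 0.1390·16 + 0.1314·73 + 0.1217·53 = 79.8068
  x_2 = 0.0756·75 + 0.0993·32 + 1.0783·54 + 0.0937·61 + 0.1065·47 + 0.1188·16 + 0.1329·73 + 0.0666·53 = 92.9221
  x_3 = 0.0879·75 + 0.0704·32 + 0.1479·54 + 1.1228·61 + 0.1420·47 + 0.1412·16 + 0.1152·73 + 0.1342·53 = 109.7843
  x_4 = 0.1464·75 + 0.1394·32 + 0.0776·54 + 0.1421·61 + 1.1506·47 + 0.1545·16 + 0.1655·73 + 0.1665·53 = 105.7564
  x_5 = 0.0670·75 + 0.0786·32 + 0.0889·54 + 0.1108·61 + 0.1079·47 + 1.0605·16 + 0.1387·73 + 0.1048·53 = 56.8175
  x_6 = 0.0424·75 + 0.0721·32 + 0.0722·54 + 0.0649·61 + 0.0901·47 + 0.0893·16 + 1.0914·73 + 0.1065·53 = 104.3195
  x_7 = 0.1311·75 + 0.0970·32 + 0.1076·54 + 0.0764·61 + 0.1403·47 + 0.1160·16 + 0.0896·73 + 1.0773·53 = 95.4964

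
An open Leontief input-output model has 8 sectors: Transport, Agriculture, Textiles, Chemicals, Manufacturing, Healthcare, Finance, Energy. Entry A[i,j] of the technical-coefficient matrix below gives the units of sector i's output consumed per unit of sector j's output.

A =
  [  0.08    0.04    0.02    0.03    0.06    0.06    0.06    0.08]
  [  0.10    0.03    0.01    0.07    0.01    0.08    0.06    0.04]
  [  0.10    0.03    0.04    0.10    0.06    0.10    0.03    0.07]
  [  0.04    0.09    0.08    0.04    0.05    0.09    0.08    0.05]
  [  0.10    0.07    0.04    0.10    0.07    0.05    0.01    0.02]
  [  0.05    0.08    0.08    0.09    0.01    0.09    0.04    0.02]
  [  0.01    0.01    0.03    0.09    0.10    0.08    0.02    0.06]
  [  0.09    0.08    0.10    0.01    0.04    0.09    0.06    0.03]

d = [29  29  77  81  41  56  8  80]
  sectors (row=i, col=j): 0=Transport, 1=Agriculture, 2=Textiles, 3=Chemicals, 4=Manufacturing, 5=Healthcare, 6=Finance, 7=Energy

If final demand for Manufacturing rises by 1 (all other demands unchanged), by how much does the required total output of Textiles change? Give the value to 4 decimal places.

0.1064

Form M = I − A:
  [  0.92   -0.04   -0.02   -0.03   -0.06   -0.06   -0.06   -0.08]
  [ -0.10    0.97   -0.01   -0.07   -0.01   -0.08   -0.06   -0.04]
  [ -0.10   -0.03    0.96   -0.10   -0.06   -0.10   -0.03   -0.07]
  [ -0.04   -0.09   -0.08    0.96   -0.05   -0.09   -0.08   -0.05]
  [ -0.10   -0.07   -0.04   -0.10    0.93   -0.05   -0.01   -0.02]
  [ -0.05   -0.08   -0.08   -0.09   -0.01    0.91   -0.04   -0.02]
  [ -0.01   -0.01   -0.03   -0.09   -0.10   -0.08    0.98   -0.06]
  [ -0.09   -0.08   -0.10   -0.01   -0.04   -0.09   -0.06    0.97]
Leontief inverse L = M⁻¹:
  [  1.1360    0.0839    0.0606    0.0799    0.0991    0.1222    0.0962    0.1162]
  [  0.1476    1.0712    0.0482    0.1153    0.0454    0.1390    0.0963    0.0755]
  [  0.1690    0.0886    1.0935    0.1620    0.1064    0.1792    0.0780    0.1156]
  [  0.1073    0.1408    0.1276    1.1068    0.0953    0.1683    0.1230    0.0940]
  [  0.1620    0.1188    0.0814    0.1543    1.1100    0.1169    0.0521    0.0606]
  [  0.1089    0.1271    0.1236    0.1478    0.0482    1.1613    0.0819    0.0608]
  [  0.0631    0.0577    0.0734    0.1409    0.1358    0.1404    1.0543    0.0911]
  [  0.1568    0.1270    0.1430    0.0738    0.0835    0.1643    0.1011    1.0746]
Total output x = L · d:
  x_0 = 1.1360·29 + 0.0839·29 + 0.0606·77 + 0.0799·81 + 0.0991·41 + 0.1222·56 + 0.0962·8 + 0.1162·80 = 67.4877
  x_1 = 0.1476·29 + 1.0712·29 + 0.0482·77 + 0.1153·81 + 0.0454·41 + 0.1390·56 + 0.0963·8 + 0.0755·80 = 64.8589
  x_2 = 0.1690·29 + 0.0886·29 + 1.0935·77 + 0.1620·81 + 0.1064·41 + 0.1792·56 + 0.0780·8 + 0.1156·80 = 129.0612
  x_3 = 0.1073·29 + 0.1408·29 + 0.1276·77 + 1.1068·81 + 0.0953·41 + 0.1683·56 + 0.1230·8 + 0.0940·80 = 128.4989
  x_4 = 0.1620·29 + 0.1188·29 + 0.0814·77 + 0.1543·81 + 1.1100·41 + 0.1169·56 + 0.0521·8 + 0.0606·80 = 84.2296
  x_5 = 0.1089·29 + 0.1271·29 + 0.1236·77 + 0.1478·81 + 0.0482·41 + 1.1613·56 + 0.0819·8 + 0.0608·80 = 100.8534
  x_6 = 0.0631·29 + 0.0577·29 + 0.0734·77 + 0.1409·81 + 0.1358·41 + 0.1404·56 + 1.0543·8 + 0.0911·80 = 49.7232
  x_7 = 0.1568·29 + 0.1270·29 + 0.1430·77 + 0.0738·81 + 0.0835·41 + 0.1643·56 + 0.1011·8 + 1.0746·80 = 124.6217
Δx_2 = L[2,4] · Δd_4 = 0.1064 · 1 = 0.1064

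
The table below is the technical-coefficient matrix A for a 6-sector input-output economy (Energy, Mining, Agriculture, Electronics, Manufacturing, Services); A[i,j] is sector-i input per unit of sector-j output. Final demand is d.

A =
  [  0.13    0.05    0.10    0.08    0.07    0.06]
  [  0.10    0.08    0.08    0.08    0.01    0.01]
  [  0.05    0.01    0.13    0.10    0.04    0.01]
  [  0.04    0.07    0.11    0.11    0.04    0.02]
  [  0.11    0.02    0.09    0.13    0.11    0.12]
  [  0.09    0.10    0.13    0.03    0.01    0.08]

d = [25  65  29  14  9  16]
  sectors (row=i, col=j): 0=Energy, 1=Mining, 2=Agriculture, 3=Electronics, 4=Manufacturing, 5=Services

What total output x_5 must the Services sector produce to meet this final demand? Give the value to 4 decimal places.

38.3557

Form M = I − A:
  [  0.87   -0.05   -0.10   -0.08   -0.07   -0.06]
  [ -0.10    0.92   -0.08   -0.08   -0.01   -0.01]
  [ -0.05   -0.01    0.87   -0.10   -0.04   -0.01]
  [ -0.04   -0.07   -0.11    0.89   -0.04   -0.02]
  [ -0.11   -0.02   -0.09   -0.13    0.89   -0.12]
  [ -0.09   -0.10   -0.13   -0.03   -0.01    0.92]
Leontief inverse L = M⁻¹:
  [  1.2030    0.0928    0.1933    0.1580    0.1126    0.0997]
  [  0.1503    1.1113    0.1452    0.1362    0.0373    0.0313]
  [  0.0919    0.0348    1.1949    0.1567    0.0687    0.0317]
  [  0.0894    0.1023    0.1817    1.1729    0.0695    0.0435]
  [  0.1949    0.0736    0.2031    0.2223    1.1608    0.1720]
  [  0.1520    0.1389    0.2117    0.0931    0.0397    1.1079]
Total output x = L · d:
  x_0 = 1.2030·25 + 0.0928·65 + 0.1933·29 + 0.1580·14 + 0.1126·9 + 0.0997·16 = 46.5330
  x_1 = 0.1503·25 + 1.1113·65 + 0.1452·29 + 0.1362·14 + 0.0373·9 + 0.0313·16 = 82.9454
  x_2 = 0.0919·25 + 0.0348·65 + 1.1949·29 + 0.1567·14 + 0.0687·9 + 0.0317·16 = 42.5329
  x_3 = 0.0894·25 + 0.1023·65 + 0.1817·29 + 1.1729·14 + 0.0695·9 + 0.0435·16 = 31.8962
  x_4 = 0.1949·25 + 0.0736·65 + 0.2031·29 + 0.2223·14 + 1.1608·9 + 0.1720·16 = 31.8592
  x_5 = 0.1520·25 + 0.1389·65 + 0.2117·29 + 0.0931·14 + 0.0397·9 + 1.1079·16 = 38.3557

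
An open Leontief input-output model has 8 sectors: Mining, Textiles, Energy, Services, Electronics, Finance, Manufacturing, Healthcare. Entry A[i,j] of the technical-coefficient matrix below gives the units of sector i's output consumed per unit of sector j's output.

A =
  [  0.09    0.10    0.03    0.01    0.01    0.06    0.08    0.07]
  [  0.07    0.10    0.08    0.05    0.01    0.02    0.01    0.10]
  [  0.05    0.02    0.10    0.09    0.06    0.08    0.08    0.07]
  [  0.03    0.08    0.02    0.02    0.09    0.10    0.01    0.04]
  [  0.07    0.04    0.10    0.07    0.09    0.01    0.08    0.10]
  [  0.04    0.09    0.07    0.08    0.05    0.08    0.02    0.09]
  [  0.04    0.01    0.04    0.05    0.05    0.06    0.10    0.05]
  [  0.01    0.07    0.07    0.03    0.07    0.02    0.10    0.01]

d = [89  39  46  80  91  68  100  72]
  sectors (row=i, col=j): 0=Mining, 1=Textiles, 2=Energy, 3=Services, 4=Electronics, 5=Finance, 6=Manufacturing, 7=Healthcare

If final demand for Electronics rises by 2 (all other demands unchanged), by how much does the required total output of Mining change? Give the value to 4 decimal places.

Form M = I − A:
  [  0.91   -0.10   -0.03   -0.01   -0.01   -0.06   -0.08   -0.07]
  [ -0.07    0.90   -0.08   -0.05   -0.01   -0.02   -0.01   -0.10]
  [ -0.05   -0.02    0.90   -0.09   -0.06   -0.08   -0.08   -0.07]
  [ -0.03   -0.08   -0.02    0.98   -0.09   -0.10   -0.01   -0.04]
  [ -0.07   -0.04   -0.10   -0.07    0.91   -0.01   -0.08   -0.10]
  [ -0.04   -0.09   -0.07   -0.08   -0.05    0.92   -0.02   -0.09]
  [ -0.04   -0.01   -0.04   -0.05   -0.05   -0.06    0.90   -0.05]
  [ -0.01   -0.07   -0.07   -0.03   -0.07   -0.02   -0.10    0.99]
Leontief inverse L = M⁻¹:
  [  1.1320    0.1552    0.0811    0.0490    0.0466    0.1013    0.1303    0.1239]
  [  0.1097    1.1548    0.1328    0.0883    0.0495    0.0610    0.0579    0.1508]
  [  0.0980    0.0808    1.1656    0.1434    0.1189    0.1387    0.1435    0.1352]
  [  0.0681    0.1305    0.0719    1.0601    0.1292    0.1355    0.0506    0.0938]
  [  0.1205    0.0998    0.1677    0.1217    1.1488    0.0637    0.1499    0.1648]
  [  0.0860    0.1544    0.1340    0.1291    0.1022    1.1309    0.0739    0.1532]
  [  0.0747    0.0524    0.0857    0.0876    0.0918    0.1010    1.1481    0.0966]
  [  0.0460    0.1084    0.1180    0.0691    0.1089    0.0568    0.1451    1.0589]
Total output x = L · d:
  x_0 = 1.1320·89 + 0.1552·39 + 0.0811·46 + 0.0490·80 + 0.0466·91 + 0.1013·68 + 0.1303·100 + 0.1239·72 = 147.5266
  x_1 = 0.1097·89 + 1.1548·39 + 0.1328·46 + 0.0883·80 + 0.0495·91 + 0.0610·68 + 0.0579·100 + 0.1508·72 = 93.2822
  x_2 = 0.0980·89 + 0.0808·39 + 1.1656·46 + 0.1434·80 + 0.1189·91 + 0.1387·68 + 0.1435·100 + 0.1352·72 = 121.3042
  x_3 = 0.0681·89 + 0.1305·39 + 0.0719·46 + 1.0601·80 + 0.1292·91 + 0.1355·68 + 0.0506·100 + 0.0938·72 = 132.0549
  x_4 = 0.1205·89 + 0.0998·39 + 0.1677·46 + 0.1217·80 + 1.1488·91 + 0.0637·68 + 0.1499·100 + 0.1648·72 = 167.7910
  x_5 = 0.0860·89 + 0.1544·39 + 0.1340·46 + 0.1291·80 + 0.1022·91 + 1.1309·68 + 0.0739·100 + 0.1532·72 = 134.8000
  x_6 = 0.0747·89 + 0.0524·39 + 0.0857·46 + 0.0876·80 + 0.0918·91 + 0.1010·68 + 1.1481·100 + 0.0966·72 = 156.6181
  x_7 = 0.0460·89 + 0.1084·39 + 0.1180·46 + 0.0691·80 + 0.1089·91 + 0.0568·68 + 0.1451·100 + 1.0589·72 = 123.7991
Δx_0 = L[0,4] · Δd_4 = 0.0466 · 2 = 0.0932

0.0932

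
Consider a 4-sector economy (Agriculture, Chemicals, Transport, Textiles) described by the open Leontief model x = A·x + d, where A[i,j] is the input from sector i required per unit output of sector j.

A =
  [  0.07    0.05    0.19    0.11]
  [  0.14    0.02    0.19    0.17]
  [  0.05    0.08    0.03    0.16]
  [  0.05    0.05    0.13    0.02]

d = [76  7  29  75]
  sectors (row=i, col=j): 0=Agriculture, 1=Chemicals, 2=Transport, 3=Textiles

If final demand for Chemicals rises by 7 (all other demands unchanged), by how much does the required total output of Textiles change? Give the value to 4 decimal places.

Form M = I − A:
  [  0.93   -0.05   -0.19   -0.11]
  [ -0.14    0.98   -0.19   -0.17]
  [ -0.05   -0.08    0.97   -0.16]
  [ -0.05   -0.05   -0.13    0.98]
Leontief inverse L = M⁻¹:
  [  1.1121    0.0872    0.2594    0.1823]
  [  0.1890    1.0657    0.2795    0.2517]
  [  0.0857    0.1044    1.0959    0.2066]
  [  0.0778    0.0727    0.1729    1.0700]
Total output x = L · d:
  x_0 = 1.1121·76 + 0.0872·7 + 0.2594·29 + 0.1823·75 = 106.3278
  x_1 = 0.1890·76 + 1.0657·7 + 0.2795·29 + 0.2517·75 = 48.8072
  x_2 = 0.0857·76 + 0.1044·7 + 1.0959·29 + 0.2066·75 = 54.5253
  x_3 = 0.0778·76 + 0.0727·7 + 0.1729·29 + 1.0700·75 = 91.6786
Δx_3 = L[3,1] · Δd_1 = 0.0727 · 7 = 0.5087

0.5087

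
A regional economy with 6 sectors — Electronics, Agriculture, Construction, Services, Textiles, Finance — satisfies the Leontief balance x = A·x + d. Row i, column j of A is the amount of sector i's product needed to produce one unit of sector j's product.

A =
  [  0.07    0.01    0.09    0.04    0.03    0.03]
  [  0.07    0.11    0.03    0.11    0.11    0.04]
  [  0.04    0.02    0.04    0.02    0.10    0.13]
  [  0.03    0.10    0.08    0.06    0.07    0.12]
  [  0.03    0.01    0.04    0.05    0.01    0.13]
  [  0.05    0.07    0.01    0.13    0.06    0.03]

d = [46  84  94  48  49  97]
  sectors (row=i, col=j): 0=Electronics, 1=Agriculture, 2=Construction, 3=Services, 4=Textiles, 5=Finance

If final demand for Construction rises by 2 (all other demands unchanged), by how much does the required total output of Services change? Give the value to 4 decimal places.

0.2208

Form M = I − A:
  [  0.93   -0.01   -0.09   -0.04   -0.03   -0.03]
  [ -0.07    0.89   -0.03   -0.11   -0.11   -0.04]
  [ -0.04   -0.02    0.96   -0.02   -0.10   -0.13]
  [ -0.03   -0.10   -0.08    0.94   -0.07   -0.12]
  [ -0.03   -0.01   -0.04   -0.05    0.99   -0.13]
  [ -0.05   -0.07   -0.01   -0.13   -0.06    0.97]
Leontief inverse L = M⁻¹:
  [  1.0895    0.0277    0.1113    0.0639    0.0558    0.0651]
  [  0.1055    1.1543    0.0671    0.1633    0.1559    0.1009]
  [  0.0645    0.0464    1.0614    0.0613    0.1290    0.1710]
  [  0.0649    0.1439    0.1104    1.1165    0.1188    0.1768]
  [  0.0500    0.0357    0.0578    0.0849    1.0371    0.1602]
  [  0.0762    0.1067    0.0399    0.1706    0.0955    1.0769]
Total output x = L · d:
  x_0 = 1.0895·46 + 0.0277·84 + 0.1113·94 + 0.0639·48 + 0.0558·49 + 0.0651·97 = 75.0320
  x_1 = 0.1055·46 + 1.1543·84 + 0.0671·94 + 0.1633·48 + 0.1559·49 + 0.1009·97 = 133.3913
  x_2 = 0.0645·46 + 0.0464·84 + 1.0614·94 + 0.0613·48 + 0.1290·49 + 0.1710·97 = 132.4866
  x_3 = 0.0649·46 + 0.1439·84 + 0.1104·94 + 1.1165·48 + 0.1188·49 + 0.1768·97 = 102.0174
  x_4 = 0.0500·46 + 0.0357·84 + 0.0578·94 + 0.0849·48 + 1.0371·49 + 0.1602·97 = 81.1586
  x_5 = 0.0762·46 + 0.1067·84 + 0.0399·94 + 0.1706·48 + 0.0955·49 + 1.0769·97 = 133.5522
Δx_3 = L[3,2] · Δd_2 = 0.1104 · 2 = 0.2208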